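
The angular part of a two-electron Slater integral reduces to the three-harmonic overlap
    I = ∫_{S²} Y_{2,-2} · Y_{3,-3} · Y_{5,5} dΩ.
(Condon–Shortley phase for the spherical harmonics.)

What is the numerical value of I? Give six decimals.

-0.347235

Checks pass: Σm=0; 10 even; l₃=5∈[1,5].
(2·2+1)(2·3+1)(2·5+1) = 385
Δ: 0! 4! 6! / 11! → 1/2310
sum: t=0:+1/144 = 1/144
3j²(2 3 5; 0 0 0) = Δ·Π!·Σ² = 10/231  (sign -1)
sum: t=0:+1/17280 = 1/17280
3j²(2 3 5; -2 -3 5) = Δ·Π!·Σ² = 1/11  (sign +1)
combine: 4πI² = 385·10/231·1/11 = 50/33
take √, sign -1: I = -0.34723469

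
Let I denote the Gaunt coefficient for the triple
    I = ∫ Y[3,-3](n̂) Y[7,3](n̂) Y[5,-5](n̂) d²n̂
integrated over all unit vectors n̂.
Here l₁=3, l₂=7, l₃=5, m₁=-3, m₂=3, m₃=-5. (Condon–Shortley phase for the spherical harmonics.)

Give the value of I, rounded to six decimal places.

m-sum = -3 + 3 − 5 = -5 ≠ 0 ⇒ I = 0

0.000000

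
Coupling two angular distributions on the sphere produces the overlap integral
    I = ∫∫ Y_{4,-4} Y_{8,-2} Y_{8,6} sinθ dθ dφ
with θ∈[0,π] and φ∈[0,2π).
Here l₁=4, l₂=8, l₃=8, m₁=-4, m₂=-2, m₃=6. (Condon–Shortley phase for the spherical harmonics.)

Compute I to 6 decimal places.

0.100361

Rules hold: Σm=0, L=20 even, 4≤8≤12.
N = 9·17·17 = 2601
Δ = 4!·4!·12!/21! = 1/185175900
Racah Σ t=0..4: t=0:+1/557383680 t=1:−1/21772800 t=2:+1/8294400 t=3:−1/21772800 t=4:+1/557383680 = 1/30965760
⇒ 3j(4 8 8; 0 0 0)² = 36/4199, sgn +1
Racah Σ t=4..4: t=4:+1/4180377600 = 1/4180377600
⇒ 3j(4 8 8; -4 -2 6)² = 11/1938, sgn +1
4πI² = N·(3j₀)²·(3jₘ)² = 594/4693
I = +1·√(0.126571/4π) = 0.10036055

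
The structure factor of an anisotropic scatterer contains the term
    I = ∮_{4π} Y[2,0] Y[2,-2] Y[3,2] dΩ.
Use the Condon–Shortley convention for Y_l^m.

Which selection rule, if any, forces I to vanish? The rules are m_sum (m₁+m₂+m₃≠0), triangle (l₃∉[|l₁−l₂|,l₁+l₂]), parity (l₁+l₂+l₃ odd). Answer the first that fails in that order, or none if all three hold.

parity

azimuthal sum: 0 − 2 + 2 = 0  ✓
0 ≤ 3 ≤ 4 (triangle on l)  ✓
L = 2 + 2 + 3 = 7 (odd)  ✗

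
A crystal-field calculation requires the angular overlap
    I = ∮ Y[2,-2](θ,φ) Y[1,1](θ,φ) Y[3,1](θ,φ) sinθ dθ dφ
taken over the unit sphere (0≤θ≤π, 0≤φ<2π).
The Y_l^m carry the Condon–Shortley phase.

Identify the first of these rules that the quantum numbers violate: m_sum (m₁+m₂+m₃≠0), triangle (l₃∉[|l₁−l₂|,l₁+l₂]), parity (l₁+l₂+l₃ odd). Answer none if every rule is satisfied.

m₁+m₂+m₃ = -2 + 1 + 1 = 0  ✓
triangle: |2−1|=1 ≤ l₃=3 ≤ 2+1=3  ✓
parity: l₁+l₂+l₃ = 6 is even  ✓

none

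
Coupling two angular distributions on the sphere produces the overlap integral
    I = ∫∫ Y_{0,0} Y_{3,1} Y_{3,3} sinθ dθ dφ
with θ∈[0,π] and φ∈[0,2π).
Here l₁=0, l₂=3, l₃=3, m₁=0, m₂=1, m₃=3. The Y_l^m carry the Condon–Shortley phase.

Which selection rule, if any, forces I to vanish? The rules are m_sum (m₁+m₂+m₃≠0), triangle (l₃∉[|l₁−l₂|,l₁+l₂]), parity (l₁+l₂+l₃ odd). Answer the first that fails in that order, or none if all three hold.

m_sum

Σmᵢ = 4  ✗
l₃∈[|l₁−l₂|,l₁+l₂]=[3,3], have l₃=3
Σlᵢ = 6 ⇒ even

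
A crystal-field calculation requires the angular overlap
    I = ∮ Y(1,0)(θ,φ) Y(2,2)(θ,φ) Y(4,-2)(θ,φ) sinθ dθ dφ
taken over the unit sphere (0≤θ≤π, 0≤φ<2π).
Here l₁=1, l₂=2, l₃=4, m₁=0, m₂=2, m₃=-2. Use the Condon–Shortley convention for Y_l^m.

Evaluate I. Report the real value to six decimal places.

|1−2|≤4≤1+2 violated ⇒ I = 0

0.000000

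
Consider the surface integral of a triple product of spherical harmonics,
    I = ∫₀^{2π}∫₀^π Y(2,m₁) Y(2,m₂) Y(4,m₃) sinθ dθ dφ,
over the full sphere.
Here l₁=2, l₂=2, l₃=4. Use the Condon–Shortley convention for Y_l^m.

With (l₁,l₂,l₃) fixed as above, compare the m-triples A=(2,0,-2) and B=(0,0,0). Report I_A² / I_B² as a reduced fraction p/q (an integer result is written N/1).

Same 2,2,4: normalisation and zero-m 3j drop out of the ratio.
A: Δ: 0! 4! 4! / 9! → 1/630; sum: t=0:+1/96 = 1/96; 3j²(2 2 4; 2 0 -2) = Δ·Π!·Σ² = 1/42  (sign +1)
B: Δ: 0! 4! 4! / 9! → 1/630; sum: t=0:+1/16 = 1/16; 3j²(2 2 4; 0 0 0) = Δ·Π!·Σ² = 2/35  (sign +1)
I_A²/I_B² = (1/42)/(2/35) = 5/12

5/12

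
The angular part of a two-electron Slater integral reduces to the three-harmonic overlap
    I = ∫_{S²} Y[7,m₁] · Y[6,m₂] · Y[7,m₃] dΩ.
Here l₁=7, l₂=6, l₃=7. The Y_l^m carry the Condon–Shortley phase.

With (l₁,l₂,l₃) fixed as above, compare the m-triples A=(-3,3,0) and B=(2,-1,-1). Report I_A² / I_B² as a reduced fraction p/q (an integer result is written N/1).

8192/7875

Same 7,6,7: normalisation and zero-m 3j drop out of the ratio.
A: Δ: 6! 8! 6! / 21! → 1/2444321880; sum: t=3:−1/130636800 t=4:+1/8294400 t=5:−1/4147200 t=6:+1/14929920 = -1/16329600; 3j²(7 6 7; -3 3 0) = Δ·Π!·Σ² = 1024/138567  (sign +1)
B: Δ: 6! 8! 6! / 21! → 1/2444321880; sum: t=0:+1/62208000 t=1:−1/3317760 t=2:+1/1244160 t=3:−1/2488320 t=4:+1/29030400 t=5:−1/3483648000 = 1/6635520; 3j²(7 6 7; 2 -1 -1) = Δ·Π!·Σ² = 2625/369512  (sign +1)
I_A²/I_B² = (1024/138567)/(2625/369512) = 8192/7875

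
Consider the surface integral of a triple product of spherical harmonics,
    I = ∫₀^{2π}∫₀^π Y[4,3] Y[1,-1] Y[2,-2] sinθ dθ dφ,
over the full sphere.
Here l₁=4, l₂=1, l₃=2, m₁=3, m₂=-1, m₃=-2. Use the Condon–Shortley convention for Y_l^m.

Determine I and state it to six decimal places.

l₃=2 ∉ [3,5] — triangle fails ⇒ I = 0

0.000000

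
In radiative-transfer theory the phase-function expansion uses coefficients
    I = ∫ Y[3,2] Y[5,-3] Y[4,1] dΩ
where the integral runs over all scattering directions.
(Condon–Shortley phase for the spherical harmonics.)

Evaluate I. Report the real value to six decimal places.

Checks pass: Σm=0; 12 even; l₃=4∈[2,8].
(2·3+1)(2·5+1)(2·4+1) = 693
Δ: 4! 2! 6! / 13! → 1/180180
sum: t=1:−1/576 t=2:+1/144 t=3:−1/576 = 1/288
3j²(3 5 4; 0 0 0) = Δ·Π!·Σ² = 20/1001  (sign +1)
sum: t=0:+1/1152 t=1:−1/1440 = 1/5760
3j²(3 5 4; 2 -3 1) = Δ·Π!·Σ² = 1/858  (sign -1)
combine: 4πI² = 693·20/1001·1/858 = 30/1859
take √, sign -1: I = -0.03583571

-0.035836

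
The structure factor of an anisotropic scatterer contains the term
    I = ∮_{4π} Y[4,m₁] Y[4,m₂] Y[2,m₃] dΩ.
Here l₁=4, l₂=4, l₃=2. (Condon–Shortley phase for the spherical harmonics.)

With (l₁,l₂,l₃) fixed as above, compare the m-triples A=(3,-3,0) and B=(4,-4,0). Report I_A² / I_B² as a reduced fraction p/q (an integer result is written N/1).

Shared (l₁,l₂,l₃)=(4,4,2): N and (l;000)² cancel in I_A²/I_B².
A: Δ = 6!·2!·2!/11! = 1/13860; Racah Σ t=0..1: t=0:+1/720 t=1:−1/480 = -1/1440; ⇒ 3j(4 4 2; 3 -3 0)² = 7/1980, sgn -1
B: Δ = 6!·2!·2!/11! = 1/13860; Racah Σ t=0..0: t=0:+1/2880 = 1/2880; ⇒ 3j(4 4 2; 4 -4 0)² = 28/495, sgn +1
I_A²/I_B² = (7/1980)/(28/495) = 1/16

1/16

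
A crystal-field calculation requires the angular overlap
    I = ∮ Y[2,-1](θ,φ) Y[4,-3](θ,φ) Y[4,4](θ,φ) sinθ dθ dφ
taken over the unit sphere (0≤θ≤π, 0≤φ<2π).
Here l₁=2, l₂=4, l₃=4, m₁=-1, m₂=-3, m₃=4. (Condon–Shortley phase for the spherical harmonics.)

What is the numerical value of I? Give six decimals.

0.198645

m-sum 0 ✓  L=10 even ✓  2≤4≤6 ✓
Π(2lᵢ+1) = 5×9×9 = 405
triangle coeff Δ(2,4,4) = 1/13860
Σ_t [0,2]: t=0:+1/192 t=1:−1/36 t=2:+1/192 = -5/288
(3j)²=20/693 [(2 4 4; 0 0 0)], sign=-1
Σ_t [1,1]: t=1:−1/1440 = -1/1440
(3j)²=7/165 [(2 4 4; -1 -3 4)], sign=-1
⇒ 4πI² = 60/121
I = (+1)√(60/121/(4π)) = 0.19864517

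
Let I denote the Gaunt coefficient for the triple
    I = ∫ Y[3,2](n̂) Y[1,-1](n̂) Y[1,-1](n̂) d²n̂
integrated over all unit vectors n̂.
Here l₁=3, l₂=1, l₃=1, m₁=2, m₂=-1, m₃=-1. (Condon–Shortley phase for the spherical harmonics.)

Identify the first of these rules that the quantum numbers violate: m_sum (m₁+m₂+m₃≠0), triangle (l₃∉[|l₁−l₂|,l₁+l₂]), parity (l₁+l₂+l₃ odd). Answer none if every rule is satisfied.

triangle

m₁+m₂+m₃ = 2 − 1 − 1 = 0  ✓
triangle: |3−1|=2 ≤ l₃=1 ≤ 3+1=4  ✗
parity: l₁+l₂+l₃ = 5 is odd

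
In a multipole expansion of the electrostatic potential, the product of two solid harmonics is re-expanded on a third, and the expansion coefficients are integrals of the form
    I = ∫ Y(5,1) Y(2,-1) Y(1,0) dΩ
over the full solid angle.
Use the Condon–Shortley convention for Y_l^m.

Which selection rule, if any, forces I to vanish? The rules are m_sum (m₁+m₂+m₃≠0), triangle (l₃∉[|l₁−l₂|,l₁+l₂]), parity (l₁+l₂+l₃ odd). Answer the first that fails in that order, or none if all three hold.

Σmᵢ = 0  ✓
l₃∈[|l₁−l₂|,l₁+l₂]=[3,7], have l₃=1  ✗
Σlᵢ = 8 ⇒ even

triangle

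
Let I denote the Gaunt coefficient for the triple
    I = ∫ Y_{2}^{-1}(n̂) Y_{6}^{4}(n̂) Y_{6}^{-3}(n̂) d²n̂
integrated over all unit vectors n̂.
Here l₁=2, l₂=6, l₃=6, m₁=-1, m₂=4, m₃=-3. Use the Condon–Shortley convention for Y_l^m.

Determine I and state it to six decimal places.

Rules hold: Σm=0, L=14 even, 4≤6≤8.
N = 5·13·13 = 845
Δ = 2!·2!·10!/15! = 1/90090
Racah Σ t=0..2: t=0:+1/69120 t=1:−1/14400 t=2:+1/69120 = -7/172800
⇒ 3j(2 6 6; 0 0 0)² = 14/715, sgn -1
Racah Σ t=1..2: t=1:−1/725760 t=2:+1/161280 = 1/207360
⇒ 3j(2 6 6; -1 4 -3)² = 7/286, sgn -1
4πI² = N·(3j₀)²·(3jₘ)² = 49/121
I = +1·√(0.404959/4π) = 0.17951487

0.179515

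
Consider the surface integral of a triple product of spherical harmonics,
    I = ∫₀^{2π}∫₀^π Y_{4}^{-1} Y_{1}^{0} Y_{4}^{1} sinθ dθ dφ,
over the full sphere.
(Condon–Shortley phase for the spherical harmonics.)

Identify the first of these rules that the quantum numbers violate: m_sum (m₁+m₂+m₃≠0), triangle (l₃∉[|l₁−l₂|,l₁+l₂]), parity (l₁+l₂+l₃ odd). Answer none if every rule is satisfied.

parity

m₁+m₂+m₃ = -1 + 0 + 1 = 0  ✓
triangle: |4−1|=3 ≤ l₃=4 ≤ 4+1=5  ✓
parity: l₁+l₂+l₃ = 9 is odd  ✗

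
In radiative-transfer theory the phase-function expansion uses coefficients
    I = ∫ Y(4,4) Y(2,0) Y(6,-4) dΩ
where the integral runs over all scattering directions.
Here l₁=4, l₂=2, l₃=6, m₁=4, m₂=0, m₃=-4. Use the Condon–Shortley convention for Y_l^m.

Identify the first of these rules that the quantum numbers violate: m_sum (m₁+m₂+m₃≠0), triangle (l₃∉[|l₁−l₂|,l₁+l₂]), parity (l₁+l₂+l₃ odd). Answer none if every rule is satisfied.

none

azimuthal sum: 4 + 0 − 4 = 0  ✓
2 ≤ 6 ≤ 6 (triangle on l)  ✓
L = 4 + 2 + 6 = 12 (even)  ✓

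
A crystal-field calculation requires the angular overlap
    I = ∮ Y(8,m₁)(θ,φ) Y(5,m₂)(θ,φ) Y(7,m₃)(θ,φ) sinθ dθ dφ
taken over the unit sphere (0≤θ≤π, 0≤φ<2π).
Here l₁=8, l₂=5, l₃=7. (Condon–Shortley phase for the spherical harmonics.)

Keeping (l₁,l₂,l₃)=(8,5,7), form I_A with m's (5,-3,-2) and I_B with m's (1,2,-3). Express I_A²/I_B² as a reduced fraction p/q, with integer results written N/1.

3003/5041

Shared (l₁,l₂,l₃)=(8,5,7): N and (l;000)² cancel in I_A²/I_B².
A: Δ = 6!·10!·4!/21! = 1/814773960; Racah Σ t=0..2: t=0:+1/87091200 t=1:−1/58060800 t=2:+1/418037760 = -1/298598400; ⇒ 3j(8 5 7; 5 -3 -2)² = 7/3876, sgn +1
B: Δ = 6!·10!·4!/21! = 1/814773960; Racah Σ t=3..6: t=3:−1/14929920 t=4:+1/8709120 t=5:−1/38707200 t=6:+1/1567641600 = 71/3135283200; ⇒ 3j(8 5 7; 1 2 -3)² = 5041/1662804, sgn +1
I_A²/I_B² = (7/3876)/(5041/1662804) = 3003/5041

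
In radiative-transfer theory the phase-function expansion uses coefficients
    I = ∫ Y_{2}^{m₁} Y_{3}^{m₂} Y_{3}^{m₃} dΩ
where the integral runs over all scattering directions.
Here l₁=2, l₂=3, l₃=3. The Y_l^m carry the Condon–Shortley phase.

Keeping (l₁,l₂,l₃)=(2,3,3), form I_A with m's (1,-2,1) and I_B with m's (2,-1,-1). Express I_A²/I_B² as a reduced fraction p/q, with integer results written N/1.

5/8

l's match ⇒ only the (l;m) 3-j factors differ between A and B.
A: triangle coeff Δ(2,3,3) = 1/3780; Σ_t [0,1]: t=0:+1/12 t=1:−1/48 = 1/16; (3j)²=1/28 [(2 3 3; 1 -2 1)], sign=+1
B: triangle coeff Δ(2,3,3) = 1/3780; Σ_t [0,0]: t=0:+1/16 = 1/16; (3j)²=2/35 [(2 3 3; 2 -1 -1)], sign=+1
I_A²/I_B² = (1/28)/(2/35) = 5/8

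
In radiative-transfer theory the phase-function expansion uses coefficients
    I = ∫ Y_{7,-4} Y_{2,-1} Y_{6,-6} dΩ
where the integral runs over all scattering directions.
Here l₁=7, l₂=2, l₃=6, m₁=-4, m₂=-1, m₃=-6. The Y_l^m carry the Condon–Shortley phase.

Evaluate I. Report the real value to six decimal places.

m-sum = -4 − 1 − 6 = -11 ≠ 0 ⇒ I = 0

0.000000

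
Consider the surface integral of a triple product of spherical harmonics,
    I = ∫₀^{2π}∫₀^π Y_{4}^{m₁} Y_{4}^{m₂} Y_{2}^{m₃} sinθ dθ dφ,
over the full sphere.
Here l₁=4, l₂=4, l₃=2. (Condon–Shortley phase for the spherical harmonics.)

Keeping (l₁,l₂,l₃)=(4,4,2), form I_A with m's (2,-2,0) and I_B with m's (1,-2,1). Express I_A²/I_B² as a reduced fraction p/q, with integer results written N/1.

l's match ⇒ only the (l;m) 3-j factors differ between A and B.
A: triangle coeff Δ(4,4,2) = 1/13860; Σ_t [0,2]: t=0:+1/2880 t=1:−1/120 t=2:+1/192 = -1/360; (3j)²=16/3465 [(4 4 2; 2 -2 0)], sign=-1
B: triangle coeff Δ(4,4,2) = 1/13860; Σ_t [1,2]: t=1:−1/240 t=2:+1/96 = 1/160; (3j)²=27/1540 [(4 4 2; 1 -2 1)], sign=-1
I_A²/I_B² = (16/3465)/(27/1540) = 64/243

64/243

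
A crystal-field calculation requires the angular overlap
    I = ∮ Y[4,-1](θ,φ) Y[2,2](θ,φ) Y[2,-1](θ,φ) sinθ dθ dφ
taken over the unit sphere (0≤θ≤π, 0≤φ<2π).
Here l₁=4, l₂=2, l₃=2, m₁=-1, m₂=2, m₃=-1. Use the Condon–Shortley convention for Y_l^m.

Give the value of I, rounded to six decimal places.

m-sum 0 ✓  L=8 even ✓  2≤2≤6 ✓
Π(2lᵢ+1) = 9×5×5 = 225
triangle coeff Δ(4,2,2) = 1/630
Σ_t [2,2]: t=2:+1/16 = 1/16
(3j)²=2/35 [(4 2 2; 0 0 0)], sign=+1
Σ_t [4,4]: t=4:+1/144 = 1/144
(3j)²=1/126 [(4 2 2; -1 2 -1)], sign=-1
⇒ 4πI² = 5/49
I = (-1)√(5/49/(4π)) = -0.09011188

-0.090112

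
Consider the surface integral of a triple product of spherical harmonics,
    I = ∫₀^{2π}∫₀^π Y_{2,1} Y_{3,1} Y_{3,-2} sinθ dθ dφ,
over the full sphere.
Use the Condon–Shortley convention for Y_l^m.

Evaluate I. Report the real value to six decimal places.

0.162868

m-sum 0 ✓  L=8 even ✓  1≤3≤5 ✓
Π(2lᵢ+1) = 5×7×7 = 245
triangle coeff Δ(2,3,3) = 1/3780
Σ_t [0,2]: t=0:+1/24 t=1:−1/4 t=2:+1/24 = -1/6
(3j)²=4/105 [(2 3 3; 0 0 0)], sign=+1
Σ_t [0,1]: t=0:+1/48 t=1:−1/12 = -1/16
(3j)²=1/28 [(2 3 3; 1 1 -2)], sign=+1
⇒ 4πI² = 1/3
I = (+1)√(1/3/(4π)) = 0.16286750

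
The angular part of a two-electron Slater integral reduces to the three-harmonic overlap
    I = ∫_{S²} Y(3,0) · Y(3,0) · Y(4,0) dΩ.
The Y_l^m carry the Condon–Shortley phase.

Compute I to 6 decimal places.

Checks pass: Σm=0; 10 even; l₃=4∈[0,6].
(2·3+1)(2·3+1)(2·4+1) = 441
Δ: 2! 4! 4! / 11! → 1/34650
sum: t=0:+1/72 t=1:−1/16 t=2:+1/72 = -5/144
3j²(3 3 4; 0 0 0) = Δ·Π!·Σ² = 2/77  (sign -1)
(m-triple is (0,0,0) — same symbol as above.)
combine: 4πI² = 441·2/77·2/77 = 36/121
take √, sign +1: I = 0.15386989

0.153870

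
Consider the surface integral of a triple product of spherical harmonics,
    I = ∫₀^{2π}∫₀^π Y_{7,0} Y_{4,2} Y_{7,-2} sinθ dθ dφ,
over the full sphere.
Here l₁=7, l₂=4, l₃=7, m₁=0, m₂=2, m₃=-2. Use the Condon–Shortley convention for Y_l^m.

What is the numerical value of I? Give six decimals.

-0.112312

m-sum 0 ✓  L=18 even ✓  3≤7≤11 ✓
Π(2lᵢ+1) = 15×9×15 = 2025
triangle coeff Δ(7,4,7) = 1/58198140
Σ_t [0,4]: t=0:+1/17418240 t=1:−1/622080 t=2:+1/230400 t=3:−1/622080 t=4:+1/17418240 = 1/806400
(3j)²=2268/230945 [(7 4 7; 0 0 0)], sign=-1
Σ_t [2,4]: t=2:+1/1382400 t=3:−1/622080 t=4:+1/2903040 = -47/87091200
(3j)²=2209/277134 [(7 4 7; 0 2 -2)], sign=+1
⇒ 4πI² = 338175810/2133423721
I = (-1)√(338175810/2133423721/(4π)) = -0.11231242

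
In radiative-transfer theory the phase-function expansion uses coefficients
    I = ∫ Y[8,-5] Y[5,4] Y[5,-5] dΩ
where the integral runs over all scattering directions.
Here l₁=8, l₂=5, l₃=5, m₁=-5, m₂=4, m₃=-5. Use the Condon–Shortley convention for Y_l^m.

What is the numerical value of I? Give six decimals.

-5 + 4 − 5 = -6 ≠ 0: azimuthal integral kills it; I = 0

0.000000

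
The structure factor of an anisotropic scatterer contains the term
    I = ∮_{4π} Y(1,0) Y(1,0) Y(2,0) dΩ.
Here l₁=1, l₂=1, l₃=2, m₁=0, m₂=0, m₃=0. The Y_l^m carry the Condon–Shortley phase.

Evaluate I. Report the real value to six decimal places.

0.252313

Checks pass: Σm=0; 4 even; l₃=2∈[0,2].
(2·1+1)(2·1+1)(2·2+1) = 45
Δ: 0! 2! 2! / 5! → 1/30
sum: t=0:+1/1 = 1/1
3j²(1 1 2; 0 0 0) = Δ·Π!·Σ² = 2/15  (sign +1)
(m-triple is (0,0,0) — same symbol as above.)
combine: 4πI² = 45·2/15·2/15 = 4/5
take √, sign +1: I = 0.25231325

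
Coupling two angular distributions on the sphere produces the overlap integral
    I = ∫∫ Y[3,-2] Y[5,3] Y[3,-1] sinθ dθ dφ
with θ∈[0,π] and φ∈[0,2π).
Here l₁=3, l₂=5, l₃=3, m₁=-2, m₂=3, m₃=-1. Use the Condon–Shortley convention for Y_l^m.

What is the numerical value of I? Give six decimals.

0.000000

L=11 odd ⇒ parity kills the (l;000) factor ⇒ I = 0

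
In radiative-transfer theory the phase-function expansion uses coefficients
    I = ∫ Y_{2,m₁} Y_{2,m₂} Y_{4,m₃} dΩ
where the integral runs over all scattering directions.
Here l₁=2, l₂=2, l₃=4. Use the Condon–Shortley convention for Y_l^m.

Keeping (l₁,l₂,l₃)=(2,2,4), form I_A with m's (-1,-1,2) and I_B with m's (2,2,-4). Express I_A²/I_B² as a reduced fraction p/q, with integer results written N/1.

Same 2,2,4: normalisation and zero-m 3j drop out of the ratio.
A: Δ: 0! 4! 4! / 9! → 1/630; sum: t=0:+1/36 = 1/36; 3j²(2 2 4; -1 -1 2) = Δ·Π!·Σ² = 4/63  (sign +1)
B: Δ: 0! 4! 4! / 9! → 1/630; sum: t=0:+1/576 = 1/576; 3j²(2 2 4; 2 2 -4) = Δ·Π!·Σ² = 1/9  (sign +1)
I_A²/I_B² = (4/63)/(1/9) = 4/7

4/7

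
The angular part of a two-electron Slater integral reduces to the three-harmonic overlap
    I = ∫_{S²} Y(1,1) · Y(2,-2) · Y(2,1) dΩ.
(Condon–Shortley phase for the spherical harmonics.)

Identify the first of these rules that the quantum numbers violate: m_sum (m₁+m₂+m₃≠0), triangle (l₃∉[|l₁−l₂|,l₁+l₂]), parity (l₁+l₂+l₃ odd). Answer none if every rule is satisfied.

parity

azimuthal sum: 1 − 2 + 1 = 0  ✓
1 ≤ 2 ≤ 3 (triangle on l)  ✓
L = 1 + 2 + 2 = 5 (odd)  ✗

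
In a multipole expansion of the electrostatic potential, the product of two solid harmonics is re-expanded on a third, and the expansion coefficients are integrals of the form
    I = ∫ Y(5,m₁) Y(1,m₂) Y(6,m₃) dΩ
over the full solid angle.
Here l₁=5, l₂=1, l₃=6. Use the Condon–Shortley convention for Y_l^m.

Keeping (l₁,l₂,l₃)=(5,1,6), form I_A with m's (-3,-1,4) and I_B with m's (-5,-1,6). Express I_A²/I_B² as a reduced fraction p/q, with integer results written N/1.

15/22

l's match ⇒ only the (l;m) 3-j factors differ between A and B.
A: triangle coeff Δ(5,1,6) = 1/858; Σ_t [0,0]: t=0:+1/161280 = 1/161280; (3j)²=15/286 [(5 1 6; -3 -1 4)], sign=+1
B: triangle coeff Δ(5,1,6) = 1/858; Σ_t [0,0]: t=0:+1/7257600 = 1/7257600; (3j)²=1/13 [(5 1 6; -5 -1 6)], sign=+1
I_A²/I_B² = (15/286)/(1/13) = 15/22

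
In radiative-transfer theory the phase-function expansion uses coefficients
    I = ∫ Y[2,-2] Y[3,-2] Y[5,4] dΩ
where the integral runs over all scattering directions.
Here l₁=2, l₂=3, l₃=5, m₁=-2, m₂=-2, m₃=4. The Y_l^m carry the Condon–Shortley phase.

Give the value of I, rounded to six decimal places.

Checks pass: Σm=0; 10 even; l₃=5∈[1,5].
(2·2+1)(2·3+1)(2·5+1) = 385
Δ: 0! 4! 6! / 11! → 1/2310
sum: t=0:+1/144 = 1/144
3j²(2 3 5; 0 0 0) = Δ·Π!·Σ² = 10/231  (sign -1)
sum: t=0:+1/2880 = 1/2880
3j²(2 3 5; -2 -2 4) = Δ·Π!·Σ² = 3/55  (sign -1)
combine: 4πI² = 385·10/231·3/55 = 10/11
take √, sign +1: I = 0.26896683

0.268967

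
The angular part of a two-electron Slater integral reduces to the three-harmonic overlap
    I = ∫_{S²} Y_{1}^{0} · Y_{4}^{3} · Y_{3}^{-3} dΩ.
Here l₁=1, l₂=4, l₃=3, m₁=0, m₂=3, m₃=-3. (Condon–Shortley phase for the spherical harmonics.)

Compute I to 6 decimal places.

Rules hold: Σm=0, L=8 even, 3≤3≤5.
N = 3·9·7 = 189
Δ = 2!·0!·6!/9! = 1/252
Racah Σ t=1..1: t=1:−1/36 = -1/36
⇒ 3j(1 4 3; 0 0 0)² = 4/63, sgn +1
Racah Σ t=1..1: t=1:−1/720 = -1/720
⇒ 3j(1 4 3; 0 3 -3)² = 1/36, sgn -1
4πI² = N·(3j₀)²·(3jₘ)² = 1/3
I = -1·√(0.333333/4π) = -0.16286750

-0.162868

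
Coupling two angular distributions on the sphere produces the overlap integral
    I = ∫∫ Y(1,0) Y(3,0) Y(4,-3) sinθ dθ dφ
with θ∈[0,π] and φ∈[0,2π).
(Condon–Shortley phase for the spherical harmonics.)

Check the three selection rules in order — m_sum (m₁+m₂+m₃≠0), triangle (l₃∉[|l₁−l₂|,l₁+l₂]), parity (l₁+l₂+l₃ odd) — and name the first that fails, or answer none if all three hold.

azimuthal sum: 0 + 0 − 3 = -3  ✗
2 ≤ 4 ≤ 4 (triangle on l)
L = 1 + 3 + 4 = 8 (even)

m_sum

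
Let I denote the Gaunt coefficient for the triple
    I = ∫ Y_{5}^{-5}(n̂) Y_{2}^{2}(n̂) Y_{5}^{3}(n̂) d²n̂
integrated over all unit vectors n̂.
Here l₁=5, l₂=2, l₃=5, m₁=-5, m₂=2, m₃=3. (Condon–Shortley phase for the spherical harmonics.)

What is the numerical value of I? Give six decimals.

0.088588

m-sum 0 ✓  L=12 even ✓  3≤5≤7 ✓
Π(2lᵢ+1) = 11×5×11 = 605
triangle coeff Δ(5,2,5) = 1/38610
Σ_t [0,2]: t=0:+1/2880 t=1:−1/576 t=2:+1/2880 = -1/960
(3j)²=10/429 [(5 2 5; 0 0 0)], sign=+1
Σ_t [2,2]: t=2:+1/161280 = 1/161280
(3j)²=1/143 [(5 2 5; -5 2 3)], sign=+1
⇒ 4πI² = 50/507
I = (+1)√(50/507/(4π)) = 0.08858824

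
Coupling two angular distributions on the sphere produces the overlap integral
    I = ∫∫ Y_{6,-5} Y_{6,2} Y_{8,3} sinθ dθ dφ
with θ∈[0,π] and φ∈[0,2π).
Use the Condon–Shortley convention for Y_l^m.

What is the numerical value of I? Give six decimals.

-0.134735

Rules hold: Σm=0, L=20 even, 0≤8≤12.
N = 13·13·17 = 2873
Δ = 4!·8!·8!/21! = 1/1309458150
Racah Σ t=0..4: t=0:+1/49766400 t=1:−1/3110400 t=2:+1/1327104 t=3:−1/3110400 t=4:+1/49766400 = 1/6635520
⇒ 3j(6 6 8; 0 0 0)² = 350/46189, sgn +1
Racah Σ t=3..4: t=3:−1/174182400 t=4:+1/69672960 = 1/116121600
⇒ 3j(6 6 8; -5 2 3)² = 44/4199, sgn -1
4πI² = N·(3j₀)²·(3jₘ)² = 1400/6137
I = -1·√(0.228124/4π) = -0.13473519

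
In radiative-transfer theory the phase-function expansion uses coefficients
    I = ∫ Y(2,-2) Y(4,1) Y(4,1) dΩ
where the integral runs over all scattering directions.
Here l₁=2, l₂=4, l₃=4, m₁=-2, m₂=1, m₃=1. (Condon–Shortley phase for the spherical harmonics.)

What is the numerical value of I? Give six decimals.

m-sum 0 ✓  L=10 even ✓  2≤4≤6 ✓
Π(2lᵢ+1) = 5×9×9 = 405
triangle coeff Δ(2,4,4) = 1/13860
Σ_t [0,2]: t=0:+1/192 t=1:−1/36 t=2:+1/192 = -5/288
(3j)²=20/693 [(2 4 4; 0 0 0)], sign=-1
Σ_t [2,2]: t=2:+1/144 = 1/144
(3j)²=10/231 [(2 4 4; -2 1 1)], sign=-1
⇒ 4πI² = 3000/5929
I = (+1)√(3000/5929/(4π)) = 0.20066192

0.200662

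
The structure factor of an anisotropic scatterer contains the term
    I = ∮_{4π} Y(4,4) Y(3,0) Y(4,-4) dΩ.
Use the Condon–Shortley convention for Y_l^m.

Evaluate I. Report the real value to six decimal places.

0.000000

Σlᵢ=11 odd — θ-integrand is odd under cosθ→−cosθ; I=0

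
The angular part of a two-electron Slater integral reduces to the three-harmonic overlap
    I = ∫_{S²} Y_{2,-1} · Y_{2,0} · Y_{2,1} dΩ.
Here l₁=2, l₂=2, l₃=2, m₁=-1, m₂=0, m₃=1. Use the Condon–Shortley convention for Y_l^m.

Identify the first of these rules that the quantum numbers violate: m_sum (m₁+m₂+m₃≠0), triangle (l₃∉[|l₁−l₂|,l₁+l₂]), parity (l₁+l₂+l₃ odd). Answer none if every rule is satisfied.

none

azimuthal sum: -1 + 0 + 1 = 0  ✓
0 ≤ 2 ≤ 4 (triangle on l)  ✓
L = 2 + 2 + 2 = 6 (even)  ✓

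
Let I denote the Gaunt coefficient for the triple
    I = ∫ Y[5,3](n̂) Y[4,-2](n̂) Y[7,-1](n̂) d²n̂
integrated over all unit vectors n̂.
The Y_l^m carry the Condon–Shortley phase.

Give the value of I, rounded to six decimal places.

Checks pass: Σm=0; 16 even; l₃=7∈[1,9].
(2·5+1)(2·4+1)(2·7+1) = 1485
Δ: 2! 8! 6! / 17! → 1/6126120
sum: t=0:+1/69120 t=1:−1/20736 t=2:+1/69120 = -1/51840
3j²(5 4 7; 0 0 0) = Δ·Π!·Σ² = 280/21879  (sign +1)
sum: t=0:+1/138240 t=1:−1/604800 t=2:+1/58060800 = 13/2322432
3j²(5 4 7; 3 -2 -1) = Δ·Π!·Σ² = 1625/94248  (sign +1)
combine: 4πI² = 1485·280/21879·1625/94248 = 3125/9537
take √, sign +1: I = 0.16147831

0.161478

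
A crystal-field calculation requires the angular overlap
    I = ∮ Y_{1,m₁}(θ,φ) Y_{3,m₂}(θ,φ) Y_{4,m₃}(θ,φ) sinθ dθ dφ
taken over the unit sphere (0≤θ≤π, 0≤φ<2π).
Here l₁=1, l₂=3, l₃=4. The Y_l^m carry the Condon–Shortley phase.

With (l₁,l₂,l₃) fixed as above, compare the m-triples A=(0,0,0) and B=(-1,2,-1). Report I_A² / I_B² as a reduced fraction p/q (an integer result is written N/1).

16/3

Shared (l₁,l₂,l₃)=(1,3,4): N and (l;000)² cancel in I_A²/I_B².
A: Δ = 0!·2!·6!/9! = 1/252; Racah Σ t=0..0: t=0:+1/36 = 1/36; ⇒ 3j(1 3 4; 0 0 0)² = 4/63, sgn +1
B: Δ = 0!·2!·6!/9! = 1/252; Racah Σ t=0..0: t=0:+1/240 = 1/240; ⇒ 3j(1 3 4; -1 2 -1)² = 1/84, sgn -1
I_A²/I_B² = (4/63)/(1/84) = 16/3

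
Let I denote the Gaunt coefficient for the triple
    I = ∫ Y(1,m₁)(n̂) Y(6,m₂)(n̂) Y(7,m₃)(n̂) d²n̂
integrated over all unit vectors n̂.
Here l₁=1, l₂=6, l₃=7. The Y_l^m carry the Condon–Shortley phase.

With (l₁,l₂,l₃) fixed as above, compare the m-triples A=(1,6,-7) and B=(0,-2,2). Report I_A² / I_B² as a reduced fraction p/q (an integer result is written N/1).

Same 1,6,7: normalisation and zero-m 3j drop out of the ratio.
A: Δ: 0! 2! 12! / 15! → 1/1365; sum: t=0:+1/958003200 = 1/958003200; 3j²(1 6 7; 1 6 -7) = Δ·Π!·Σ² = 1/15  (sign +1)
B: Δ: 0! 2! 12! / 15! → 1/1365; sum: t=0:+1/967680 = 1/967680; 3j²(1 6 7; 0 -2 2) = Δ·Π!·Σ² = 3/91  (sign -1)
I_A²/I_B² = (1/15)/(3/91) = 91/45

91/45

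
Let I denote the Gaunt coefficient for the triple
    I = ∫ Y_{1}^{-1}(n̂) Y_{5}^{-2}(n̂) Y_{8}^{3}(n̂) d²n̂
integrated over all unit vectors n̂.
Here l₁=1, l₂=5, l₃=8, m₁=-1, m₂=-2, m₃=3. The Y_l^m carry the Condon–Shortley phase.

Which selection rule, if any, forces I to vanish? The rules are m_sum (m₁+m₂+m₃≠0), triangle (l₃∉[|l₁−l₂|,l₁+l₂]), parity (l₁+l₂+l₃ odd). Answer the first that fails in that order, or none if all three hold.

azimuthal sum: -1 − 2 + 3 = 0  ✓
4 ≤ 8 ≤ 6 (triangle on l)  ✗
L = 1 + 5 + 8 = 14 (even)

triangle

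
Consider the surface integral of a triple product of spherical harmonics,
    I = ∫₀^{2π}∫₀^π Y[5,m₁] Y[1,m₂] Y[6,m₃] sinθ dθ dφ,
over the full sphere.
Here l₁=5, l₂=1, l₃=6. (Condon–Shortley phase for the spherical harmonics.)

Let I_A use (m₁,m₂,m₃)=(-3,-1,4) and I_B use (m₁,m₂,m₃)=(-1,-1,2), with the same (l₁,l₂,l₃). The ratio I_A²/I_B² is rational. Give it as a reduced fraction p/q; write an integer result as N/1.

45/28

l's match ⇒ only the (l;m) 3-j factors differ between A and B.
A: triangle coeff Δ(5,1,6) = 1/858; Σ_t [0,0]: t=0:+1/161280 = 1/161280; (3j)²=15/286 [(5 1 6; -3 -1 4)], sign=+1
B: triangle coeff Δ(5,1,6) = 1/858; Σ_t [0,0]: t=0:+1/34560 = 1/34560; (3j)²=14/429 [(5 1 6; -1 -1 2)], sign=+1
I_A²/I_B² = (15/286)/(14/429) = 45/28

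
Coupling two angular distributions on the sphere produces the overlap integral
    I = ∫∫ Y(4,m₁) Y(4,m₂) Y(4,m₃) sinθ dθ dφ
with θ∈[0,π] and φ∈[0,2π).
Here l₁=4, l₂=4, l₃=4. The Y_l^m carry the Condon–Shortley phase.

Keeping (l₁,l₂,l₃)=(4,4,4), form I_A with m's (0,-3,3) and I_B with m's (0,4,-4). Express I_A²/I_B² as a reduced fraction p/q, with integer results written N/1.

Same 4,4,4: normalisation and zero-m 3j drop out of the ratio.
A: Δ: 4! 4! 4! / 13! → 1/450450; sum: t=0:+1/3456 t=1:−1/864 = -1/1152; 3j²(4 4 4; 0 -3 3) = Δ·Π!·Σ² = 7/286  (sign +1)
B: Δ: 4! 4! 4! / 13! → 1/450450; sum: t=4:+1/13824 = 1/13824; 3j²(4 4 4; 0 4 -4) = Δ·Π!·Σ² = 14/1287  (sign +1)
I_A²/I_B² = (7/286)/(14/1287) = 9/4

9/4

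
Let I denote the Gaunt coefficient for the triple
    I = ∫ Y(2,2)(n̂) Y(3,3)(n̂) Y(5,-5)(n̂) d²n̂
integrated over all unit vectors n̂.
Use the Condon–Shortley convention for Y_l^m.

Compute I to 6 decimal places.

-0.347235

m-sum 0 ✓  L=10 even ✓  1≤5≤5 ✓
Π(2lᵢ+1) = 5×7×11 = 385
triangle coeff Δ(2,3,5) = 1/2310
Σ_t [0,0]: t=0:+1/144 = 1/144
(3j)²=10/231 [(2 3 5; 0 0 0)], sign=-1
Σ_t [0,0]: t=0:+1/17280 = 1/17280
(3j)²=1/11 [(2 3 5; 2 3 -5)], sign=+1
⇒ 4πI² = 50/33
I = (-1)√(50/33/(4π)) = -0.34723469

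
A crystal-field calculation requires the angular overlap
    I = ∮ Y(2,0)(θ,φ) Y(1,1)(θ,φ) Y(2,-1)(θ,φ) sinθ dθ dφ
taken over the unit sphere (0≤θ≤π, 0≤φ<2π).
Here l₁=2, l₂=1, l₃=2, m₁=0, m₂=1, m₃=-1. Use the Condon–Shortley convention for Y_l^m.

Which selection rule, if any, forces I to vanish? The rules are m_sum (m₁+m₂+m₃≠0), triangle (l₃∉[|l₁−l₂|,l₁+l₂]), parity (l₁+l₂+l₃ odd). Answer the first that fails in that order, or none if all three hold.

Σmᵢ = 0  ✓
l₃∈[|l₁−l₂|,l₁+l₂]=[1,3], have l₃=2  ✓
Σlᵢ = 5 ⇒ odd  ✗

parity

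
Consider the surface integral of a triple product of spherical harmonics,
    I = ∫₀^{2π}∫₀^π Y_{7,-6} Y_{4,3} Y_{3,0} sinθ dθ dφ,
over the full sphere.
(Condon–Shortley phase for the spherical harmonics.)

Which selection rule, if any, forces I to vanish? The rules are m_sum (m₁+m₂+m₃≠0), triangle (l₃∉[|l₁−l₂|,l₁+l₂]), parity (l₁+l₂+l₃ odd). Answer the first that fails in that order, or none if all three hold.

azimuthal sum: -6 + 3 + 0 = -3  ✗
3 ≤ 3 ≤ 11 (triangle on l)
L = 7 + 4 + 3 = 14 (even)

m_sum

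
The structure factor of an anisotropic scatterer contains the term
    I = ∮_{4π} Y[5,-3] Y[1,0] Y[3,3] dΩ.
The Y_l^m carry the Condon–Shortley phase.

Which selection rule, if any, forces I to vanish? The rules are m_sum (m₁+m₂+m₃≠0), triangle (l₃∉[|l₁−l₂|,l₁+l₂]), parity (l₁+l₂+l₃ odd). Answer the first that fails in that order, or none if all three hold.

triangle

Σmᵢ = 0  ✓
l₃∈[|l₁−l₂|,l₁+l₂]=[4,6], have l₃=3  ✗
Σlᵢ = 9 ⇒ odd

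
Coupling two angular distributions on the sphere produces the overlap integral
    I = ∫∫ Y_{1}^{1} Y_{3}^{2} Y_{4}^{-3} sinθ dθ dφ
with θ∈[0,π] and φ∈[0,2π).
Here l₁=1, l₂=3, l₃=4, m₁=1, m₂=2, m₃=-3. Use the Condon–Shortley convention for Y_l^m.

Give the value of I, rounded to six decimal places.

Rules hold: Σm=0, L=8 even, 2≤4≤4.
N = 3·7·9 = 189
Δ = 0!·2!·6!/9! = 1/252
Racah Σ t=0..0: t=0:+1/36 = 1/36
⇒ 3j(1 3 4; 0 0 0)² = 4/63, sgn +1
Racah Σ t=0..0: t=0:+1/240 = 1/240
⇒ 3j(1 3 4; 1 2 -3)² = 1/12, sgn -1
4πI² = N·(3j₀)²·(3jₘ)² = 1/1
I = -1·√(1/4π) = -0.28209479

-0.282095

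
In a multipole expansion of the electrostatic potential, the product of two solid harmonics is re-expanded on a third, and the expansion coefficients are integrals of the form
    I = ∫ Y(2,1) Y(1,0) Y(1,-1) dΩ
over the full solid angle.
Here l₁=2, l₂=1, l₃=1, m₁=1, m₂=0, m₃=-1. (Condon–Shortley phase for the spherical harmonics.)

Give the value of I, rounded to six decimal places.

Checks pass: Σm=0; 4 even; l₃=1∈[1,3].
(2·2+1)(2·1+1)(2·1+1) = 45
Δ: 2! 2! 0! / 5! → 1/30
sum: t=1:−1/1 = -1/1
3j²(2 1 1; 0 0 0) = Δ·Π!·Σ² = 2/15  (sign +1)
sum: t=1:−1/2 = -1/2
3j²(2 1 1; 1 0 -1) = Δ·Π!·Σ² = 1/10  (sign -1)
combine: 4πI² = 45·2/15·1/10 = 3/5
take √, sign -1: I = -0.21850969

-0.218510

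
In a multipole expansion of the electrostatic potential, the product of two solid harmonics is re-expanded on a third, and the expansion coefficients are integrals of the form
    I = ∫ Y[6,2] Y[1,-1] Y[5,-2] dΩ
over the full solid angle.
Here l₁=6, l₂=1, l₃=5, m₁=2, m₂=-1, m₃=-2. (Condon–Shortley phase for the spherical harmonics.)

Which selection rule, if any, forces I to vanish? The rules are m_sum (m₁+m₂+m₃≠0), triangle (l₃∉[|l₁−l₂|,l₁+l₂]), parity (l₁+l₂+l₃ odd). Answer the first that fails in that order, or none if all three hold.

m_sum

m₁+m₂+m₃ = 2 − 1 − 2 = -1  ✗
triangle: |6−1|=5 ≤ l₃=5 ≤ 6+1=7
parity: l₁+l₂+l₃ = 12 is even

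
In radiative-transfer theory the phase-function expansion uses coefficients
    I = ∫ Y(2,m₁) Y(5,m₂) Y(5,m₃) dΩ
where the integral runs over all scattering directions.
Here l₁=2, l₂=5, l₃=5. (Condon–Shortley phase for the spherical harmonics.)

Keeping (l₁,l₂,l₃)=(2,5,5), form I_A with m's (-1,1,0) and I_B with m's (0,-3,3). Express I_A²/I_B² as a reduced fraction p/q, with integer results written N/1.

l's match ⇒ only the (l;m) 3-j factors differ between A and B.
A: triangle coeff Δ(2,5,5) = 1/38610; Σ_t [1,2]: t=1:−1/1440 t=2:+1/1152 = 1/5760; (3j)²=1/858 [(2 5 5; -1 1 0)], sign=-1
B: triangle coeff Δ(2,5,5) = 1/38610; Σ_t [0,2]: t=0:+1/5760 t=1:−1/5040 t=2:+1/161280 = -1/53760; (3j)²=1/4290 [(2 5 5; 0 -3 3)], sign=-1
I_A²/I_B² = (1/858)/(1/4290) = 5/1

5/1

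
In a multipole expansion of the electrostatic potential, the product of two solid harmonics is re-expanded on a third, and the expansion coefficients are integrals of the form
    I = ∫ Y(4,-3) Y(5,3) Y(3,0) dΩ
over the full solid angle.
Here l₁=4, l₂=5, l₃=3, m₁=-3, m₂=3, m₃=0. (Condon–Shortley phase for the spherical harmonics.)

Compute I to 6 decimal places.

0.103862

Checks pass: Σm=0; 12 even; l₃=3∈[1,9].
(2·4+1)(2·5+1)(2·3+1) = 693
Δ: 6! 2! 4! / 13! → 1/180180
sum: t=2:+1/576 t=3:−1/144 t=4:+1/576 = -1/288
3j²(4 5 3; 0 0 0) = Δ·Π!·Σ² = 20/1001  (sign +1)
sum: t=5:−1/1440 t=6:+1/2880 = -1/2880
3j²(4 5 3; -3 3 0) = Δ·Π!·Σ² = 7/715  (sign +1)
combine: 4πI² = 693·20/1001·7/715 = 252/1859
take √, sign +1: I = 0.10386175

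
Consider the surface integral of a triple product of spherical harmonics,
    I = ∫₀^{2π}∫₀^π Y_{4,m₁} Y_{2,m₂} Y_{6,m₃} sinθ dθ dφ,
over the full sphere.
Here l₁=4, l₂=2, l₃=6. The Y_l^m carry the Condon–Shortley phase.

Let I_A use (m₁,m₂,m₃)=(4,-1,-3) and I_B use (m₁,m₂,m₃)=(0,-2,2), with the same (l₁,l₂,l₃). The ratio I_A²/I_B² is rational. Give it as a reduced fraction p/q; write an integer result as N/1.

9/70

Shared (l₁,l₂,l₃)=(4,2,6): N and (l;000)² cancel in I_A²/I_B².
A: Δ = 0!·8!·4!/13! = 1/6435; Racah Σ t=0..0: t=0:+1/241920 = 1/241920; ⇒ 3j(4 2 6; 4 -1 -3)² = 1/715, sgn -1
B: Δ = 0!·8!·4!/13! = 1/6435; Racah Σ t=0..0: t=0:+1/13824 = 1/13824; ⇒ 3j(4 2 6; 0 -2 2)² = 14/1287, sgn +1
I_A²/I_B² = (1/715)/(14/1287) = 9/70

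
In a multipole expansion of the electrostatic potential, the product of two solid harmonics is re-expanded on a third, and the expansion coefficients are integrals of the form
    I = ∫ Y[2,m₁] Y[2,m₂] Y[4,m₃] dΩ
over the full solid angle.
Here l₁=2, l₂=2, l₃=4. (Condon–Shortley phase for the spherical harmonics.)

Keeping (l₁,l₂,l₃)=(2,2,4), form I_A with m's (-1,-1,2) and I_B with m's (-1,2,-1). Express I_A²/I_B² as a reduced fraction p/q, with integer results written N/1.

Shared (l₁,l₂,l₃)=(2,2,4): N and (l;000)² cancel in I_A²/I_B².
A: Δ = 0!·4!·4!/9! = 1/630; Racah Σ t=0..0: t=0:+1/36 = 1/36; ⇒ 3j(2 2 4; -1 -1 2)² = 4/63, sgn +1
B: Δ = 0!·4!·4!/9! = 1/630; Racah Σ t=0..0: t=0:+1/144 = 1/144; ⇒ 3j(2 2 4; -1 2 -1)² = 1/126, sgn -1
I_A²/I_B² = (4/63)/(1/126) = 8/1

8/1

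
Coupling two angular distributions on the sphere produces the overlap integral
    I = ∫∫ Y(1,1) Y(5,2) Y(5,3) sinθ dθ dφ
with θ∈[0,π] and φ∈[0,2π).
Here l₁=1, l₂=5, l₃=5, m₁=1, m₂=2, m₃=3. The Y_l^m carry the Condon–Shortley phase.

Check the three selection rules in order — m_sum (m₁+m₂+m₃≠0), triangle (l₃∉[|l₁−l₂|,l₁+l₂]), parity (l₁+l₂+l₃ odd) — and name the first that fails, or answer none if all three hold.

m_sum

m₁+m₂+m₃ = 1 + 2 + 3 = 6  ✗
triangle: |1−5|=4 ≤ l₃=5 ≤ 1+5=6
parity: l₁+l₂+l₃ = 11 is odd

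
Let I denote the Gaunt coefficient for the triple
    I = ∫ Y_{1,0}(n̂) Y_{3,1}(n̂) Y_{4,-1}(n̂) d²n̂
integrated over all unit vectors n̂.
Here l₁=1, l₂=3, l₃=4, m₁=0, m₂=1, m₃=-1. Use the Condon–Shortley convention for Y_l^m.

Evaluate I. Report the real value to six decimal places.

-0.238414

Rules hold: Σm=0, L=8 even, 2≤4≤4.
N = 3·7·9 = 189
Δ = 0!·2!·6!/9! = 1/252
Racah Σ t=0..0: t=0:+1/36 = 1/36
⇒ 3j(1 3 4; 0 0 0)² = 4/63, sgn +1
Racah Σ t=0..0: t=0:+1/48 = 1/48
⇒ 3j(1 3 4; 0 1 -1)² = 5/84, sgn -1
4πI² = N·(3j₀)²·(3jₘ)² = 5/7
I = -1·√(0.714286/4π) = -0.23841361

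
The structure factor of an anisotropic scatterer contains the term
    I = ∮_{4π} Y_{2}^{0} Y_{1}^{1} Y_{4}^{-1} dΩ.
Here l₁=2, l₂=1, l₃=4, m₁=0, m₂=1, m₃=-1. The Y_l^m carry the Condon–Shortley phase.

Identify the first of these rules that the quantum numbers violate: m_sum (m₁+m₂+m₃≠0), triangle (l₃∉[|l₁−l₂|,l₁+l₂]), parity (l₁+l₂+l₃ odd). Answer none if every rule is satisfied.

triangle

m₁+m₂+m₃ = 0 + 1 − 1 = 0  ✓
triangle: |2−1|=1 ≤ l₃=4 ≤ 2+1=3  ✗
parity: l₁+l₂+l₃ = 7 is odd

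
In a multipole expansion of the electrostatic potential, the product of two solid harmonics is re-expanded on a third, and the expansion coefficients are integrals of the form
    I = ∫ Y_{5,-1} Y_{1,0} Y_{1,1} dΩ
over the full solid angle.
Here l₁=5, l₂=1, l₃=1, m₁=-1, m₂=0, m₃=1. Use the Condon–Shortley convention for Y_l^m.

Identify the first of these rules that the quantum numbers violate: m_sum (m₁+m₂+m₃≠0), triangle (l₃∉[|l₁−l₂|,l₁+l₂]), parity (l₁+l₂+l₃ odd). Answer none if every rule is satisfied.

Σmᵢ = 0  ✓
l₃∈[|l₁−l₂|,l₁+l₂]=[4,6], have l₃=1  ✗
Σlᵢ = 7 ⇒ odd

triangle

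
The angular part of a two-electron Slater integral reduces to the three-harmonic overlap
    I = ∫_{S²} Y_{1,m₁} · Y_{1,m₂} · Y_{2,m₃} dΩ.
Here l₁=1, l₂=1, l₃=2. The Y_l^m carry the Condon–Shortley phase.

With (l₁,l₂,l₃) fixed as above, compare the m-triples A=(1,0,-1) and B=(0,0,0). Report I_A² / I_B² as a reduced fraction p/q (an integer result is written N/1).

3/4

Same 1,1,2: normalisation and zero-m 3j drop out of the ratio.
A: Δ: 0! 2! 2! / 5! → 1/30; sum: t=0:+1/2 = 1/2; 3j²(1 1 2; 1 0 -1) = Δ·Π!·Σ² = 1/10  (sign -1)
B: Δ: 0! 2! 2! / 5! → 1/30; sum: t=0:+1/1 = 1/1; 3j²(1 1 2; 0 0 0) = Δ·Π!·Σ² = 2/15  (sign +1)
I_A²/I_B² = (1/10)/(2/15) = 3/4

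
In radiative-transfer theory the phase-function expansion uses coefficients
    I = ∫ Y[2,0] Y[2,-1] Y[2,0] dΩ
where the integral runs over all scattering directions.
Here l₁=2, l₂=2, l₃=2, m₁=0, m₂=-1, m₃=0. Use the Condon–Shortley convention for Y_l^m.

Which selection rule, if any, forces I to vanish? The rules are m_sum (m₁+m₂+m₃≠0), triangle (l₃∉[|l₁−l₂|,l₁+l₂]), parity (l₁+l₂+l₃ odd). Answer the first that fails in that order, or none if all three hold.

m_sum

azimuthal sum: 0 − 1 + 0 = -1  ✗
0 ≤ 2 ≤ 4 (triangle on l)
L = 2 + 2 + 2 = 6 (even)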